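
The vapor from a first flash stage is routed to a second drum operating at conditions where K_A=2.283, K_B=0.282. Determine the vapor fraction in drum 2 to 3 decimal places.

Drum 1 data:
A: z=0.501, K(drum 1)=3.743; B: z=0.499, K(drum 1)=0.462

V/F (drum 2) = 0.554

Drum 1:
Let ψ₁ = V/F and solve Σ zᵢ(Kᵢ−1)/(1+ψ₁(Kᵢ−1)) = 0.
g(0) = ΣzᵢKᵢ − 1 = 1.106 and g(1) = 1 − Σzᵢ/Kᵢ = -0.214, so a root lies in (0, 1).
Newton iteration, ψ₁⁰ = 0.47:
  ψ₁ = 0.470: g = 0.2410, g' = -0.978 → ψ₁ = 0.716
  ψ₁ = 0.716: g = 0.0266, g' = -0.811 → ψ₁ = 0.749
Converged at ψ₁ = 0.749.
Drum-1 compositions:
  A: x = 0.164, y = 0.614
  B: x = 0.836, y = 0.386
Drum-2 feed = drum-1 vapor: z₂ = (0.6138, 0.3862).
Drum 2:
Newton–Raphson from ψ₂ = 0.68:
  ψ₂ = 0.680: g = -0.1214, g' = -1.048 → ψ₂ = 0.564
  ψ₂ = 0.564: g = -0.0094, g' = -0.903 → ψ₂ = 0.554
Converged at ψ₂ = 0.554.
  A: x = 0.359, y = 0.819
  B: x = 0.641, y = 0.181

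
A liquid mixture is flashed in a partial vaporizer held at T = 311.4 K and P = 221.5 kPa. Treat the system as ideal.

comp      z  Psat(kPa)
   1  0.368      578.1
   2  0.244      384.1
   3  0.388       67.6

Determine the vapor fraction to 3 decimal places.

Raoult's law: Kᵢ = Pᵢˢᵃᵗ/P = Pᵢˢᵃᵗ/221.5.
  K_1 = 578.1/221.5 = 2.60993, K_2 = 384.1/221.5 = 1.73409, K_3 = 67.6/221.5 = 0.30519
Material balance + equilibrium reduce to Σ zᵢ(Kᵢ−1)/(1+ψ(Kᵢ−1)) = 0.
g(0) = ΣzᵢKᵢ − 1 = 0.502 and g(1) = 1 − Σzᵢ/Kᵢ = -0.553, so a root lies in (0, 1).
Newton–Raphson from ψ = 0.68:
  ψ = 0.680: g = -0.1087, g' = -0.949 → ψ = 0.565
  ψ = 0.565: g = -0.0073, g' = -0.835 → ψ = 0.557
Converged at ψ = 0.557.

ψ = 0.557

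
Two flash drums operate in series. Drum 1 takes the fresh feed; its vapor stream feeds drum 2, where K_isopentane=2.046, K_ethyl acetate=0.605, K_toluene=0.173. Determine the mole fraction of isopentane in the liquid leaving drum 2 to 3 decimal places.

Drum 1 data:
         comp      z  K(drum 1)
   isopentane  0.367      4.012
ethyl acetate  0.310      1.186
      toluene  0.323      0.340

x_isopentane (drum 2) = 0.357

Drum 1:
Material balance + equilibrium reduce to Σ zᵢ(Kᵢ−1)/(1+ψ₁(Kᵢ−1)) = 0.
Feasibility: ΣzᵢKᵢ = 1.950, Σzᵢ/Kᵢ = 1.303 — both > 1, two phases present.
Iterate (Newton) starting at ψ₁ = 0.5:
  ψ₁ = 0.500: g = 0.1757, g' = -0.853 → ψ₁ = 0.706
  ψ₁ = 0.706: g = 0.0053, g' = -0.842 → ψ₁ = 0.712
Converged at ψ₁ = 0.712.
Drum-1 compositions:
  isopentane: x = 0.117, y = 0.468
  ethyl acetate: x = 0.274, y = 0.325
  toluene: x = 0.610, y = 0.207
Drum-2 feed = drum-1 vapor: z₂ = (0.4681, 0.3246, 0.2073).
Drum 2:
Let ψ₂ = V/F and solve Σ zᵢ(Kᵢ−1)/(1+ψ₂(Kᵢ−1)) = 0.
Check two-phase: ΣzᵢKᵢ = 1.190 > 1 and Σzᵢ/Kᵢ = 1.963 > 1, so g(0) = 0.190 > 0 and g(1) = -0.963 < 0.
Iterate (Newton) starting at ψ₂ = 0.42:
  ψ₂ = 0.420: g = -0.0762, g' = -0.653 → ψ₂ = 0.303
  ψ₂ = 0.303: g = -0.0028, g' = -0.613 → ψ₂ = 0.299
Converged at ψ₂ = 0.299.
  isopentane: x = 0.357, y = 0.730
  ethyl acetate: x = 0.368, y = 0.223
  toluene: x = 0.275, y = 0.048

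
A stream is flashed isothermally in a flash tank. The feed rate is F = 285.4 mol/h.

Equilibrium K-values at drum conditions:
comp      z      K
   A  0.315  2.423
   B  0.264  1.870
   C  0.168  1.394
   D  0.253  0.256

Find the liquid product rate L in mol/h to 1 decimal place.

L = 77.1 mol/h

Material balance + equilibrium reduce to Σ zᵢ(Kᵢ−1)/(1+β(Kᵢ−1)) = 0.
Check two-phase: ΣzᵢKᵢ = 1.556 > 1 and Σzᵢ/Kᵢ = 1.380 > 1, so g(0) = 0.556 > 0 and g(1) = -0.380 < 0.
Newton iteration, β⁰ = 0.66:
  β = 0.660: g = 0.0597, g' = -0.807 → β = 0.734
  β = 0.734: g = -0.0039, g' = -0.922 → β = 0.730
Converged at β = 0.730.
Then V = β·F = 0.7297·285.4 = 208.3 mol/h and L = F − V = 77.1 mol/h.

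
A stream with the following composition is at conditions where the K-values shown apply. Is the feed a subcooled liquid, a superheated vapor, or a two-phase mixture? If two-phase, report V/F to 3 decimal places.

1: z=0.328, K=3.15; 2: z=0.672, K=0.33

ΣzᵢKᵢ = 1.255; Σzᵢ/Kᵢ = 2.140.
Both exceed 1, so a two-phase solution exists.
Binary case is linear: z₁(K₁−1)(1+ψ(K₂−1)) + z₂(K₂−1)(1+ψ(K₁−1)) = 0
⇒ ψ = [z₁(K₁−1)+z₂(K₂−1)] / [−(K₁−1)(K₂−1)] = 0.2550/1.4405 = 0.177

two-phase, V/F = 0.177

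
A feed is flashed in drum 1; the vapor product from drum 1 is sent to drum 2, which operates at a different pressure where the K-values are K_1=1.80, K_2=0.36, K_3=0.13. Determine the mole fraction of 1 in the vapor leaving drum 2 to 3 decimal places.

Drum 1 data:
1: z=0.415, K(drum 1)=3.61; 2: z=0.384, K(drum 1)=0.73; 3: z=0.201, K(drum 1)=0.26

y_1 (drum 2) = 0.837

Drum 1:
Newton–Raphson from ψ₁ = 0.5:
  ψ₁ = 0.500: g = 0.1140, g' = -0.847 → ψ₁ = 0.635
  ψ₁ = 0.635: g = 0.0022, g' = -0.833 → ψ₁ = 0.637
Converged at ψ₁ = 0.637.
Drum-1 compositions:
  1: x = 0.156, y = 0.563
  2: x = 0.464, y = 0.339
  3: x = 0.380, y = 0.099
Drum-2 feed = drum-1 vapor: z₂ = (0.5625, 0.3386, 0.0989).
Drum 2:
Let ψ₂ = V/F and solve Σ zᵢ(Kᵢ−1)/(1+ψ₂(Kᵢ−1)) = 0.
Feasibility: ΣzᵢKᵢ = 1.147, Σzᵢ/Kᵢ = 2.014 — both > 1, two phases present.
Newton iteration, ψ₂⁰ = 0.66:
  ψ₂ = 0.660: g = -0.2827, g' = -0.983 → ψ₂ = 0.372
  ψ₂ = 0.372: g = -0.0650, g' = -0.617 → ψ₂ = 0.267
  ψ₂ = 0.267: g = -0.0025, g' = -0.573 → ψ₂ = 0.262
Converged at ψ₂ = 0.262.
  1: x = 0.465, y = 0.837
  2: x = 0.407, y = 0.146
  3: x = 0.128, y = 0.017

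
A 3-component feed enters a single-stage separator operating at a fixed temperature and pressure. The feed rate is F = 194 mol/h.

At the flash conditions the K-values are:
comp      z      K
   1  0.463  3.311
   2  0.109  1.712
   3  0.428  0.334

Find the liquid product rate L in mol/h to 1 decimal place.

L = 72.1 mol/h

Material balance + equilibrium reduce to Σ zᵢ(Kᵢ−1)/(1+ψ(Kᵢ−1)) = 0.
Check two-phase: ΣzᵢKᵢ = 1.863 > 1 and Σzᵢ/Kᵢ = 1.485 > 1, so g(0) = 0.863 > 0 and g(1) = -0.485 < 0.
Newton iteration, ψ⁰ = 0.5:
  ψ = 0.500: g = 0.1263, g' = -0.989 → ψ = 0.628
Converged at ψ = 0.628.
Then V = ψ·F = 0.6281·194 = 121.9 mol/h and L = F − V = 72.1 mol/h.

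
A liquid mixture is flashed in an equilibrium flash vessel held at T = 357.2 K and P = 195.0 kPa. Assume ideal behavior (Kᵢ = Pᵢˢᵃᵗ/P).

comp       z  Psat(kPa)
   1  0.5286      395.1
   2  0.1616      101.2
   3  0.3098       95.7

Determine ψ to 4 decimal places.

Raoult's law: Kᵢ = Pᵢˢᵃᵗ/P = Pᵢˢᵃᵗ/195.0.
  K_1 = 395.1/195.0 = 2.026154, K_2 = 101.2/195.0 = 0.518974, K_3 = 95.7/195.0 = 0.490769
Material balance + equilibrium reduce to Σ zᵢ(Kᵢ−1)/(1+ψ(Kᵢ−1)) = 0.
g(0) = ΣzᵢKᵢ − 1 = 0.3069 and g(1) = 1 − Σzᵢ/Kᵢ = -0.2035, so a root lies in (0, 1).
Iterate (Newton) starting at ψ = 0.68:
  ψ = 0.6800: g = -0.03736, g' = -0.4637 → ψ = 0.5994
  ψ = 0.5994: g = -0.00046, g' = -0.4536 → ψ = 0.5984
Converged at ψ = 0.5984.

ψ = 0.5984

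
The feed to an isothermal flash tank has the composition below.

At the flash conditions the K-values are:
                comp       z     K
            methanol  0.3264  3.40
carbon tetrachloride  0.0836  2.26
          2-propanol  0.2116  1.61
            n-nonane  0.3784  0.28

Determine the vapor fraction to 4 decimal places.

Material balance + equilibrium reduce to Σ zᵢ(Kᵢ−1)/(1+ψ(Kᵢ−1)) = 0.
Feasibility: ΣzᵢKᵢ = 1.7453, Σzᵢ/Kᵢ = 1.6158 — both > 1, two phases present.
Newton iteration, ψ⁰ = 0.5:
  ψ = 0.5000: g = 0.09390, g' = -0.9635 → ψ = 0.5975
  ψ = 0.5975: g = -0.00157, g' = -1.0070 → ψ = 0.5959
Converged at ψ = 0.5959.

ψ = 0.5959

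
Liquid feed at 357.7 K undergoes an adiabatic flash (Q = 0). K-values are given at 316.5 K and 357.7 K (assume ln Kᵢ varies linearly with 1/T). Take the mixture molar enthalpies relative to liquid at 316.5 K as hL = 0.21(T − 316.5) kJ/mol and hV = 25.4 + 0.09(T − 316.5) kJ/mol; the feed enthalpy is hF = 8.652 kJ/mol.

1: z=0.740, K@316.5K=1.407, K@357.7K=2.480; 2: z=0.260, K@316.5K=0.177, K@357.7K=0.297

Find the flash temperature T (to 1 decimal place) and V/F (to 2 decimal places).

Adiabatic flash: solve Rachford–Rice at each trial T, then check hF = ψ·hV(T) + (1−ψ)·hL(T).
  T = 316.5 K: K = (1.407, 0.177), RR gives ψ = 0.260, H_out = 6.612 kJ/mol
  T = 357.7 K: K = (2.480, 0.297), RR gives ψ = 0.877, H_out = 26.591 kJ/mol
  T = 337.1 K: K = (1.901, 0.233), RR gives ψ = 0.676, H_out = 19.826 kJ/mol
  T = 326.8 K: K = (1.643, 0.204), RR gives ψ = 0.525, H_out = 14.855 kJ/mol
  T = 321.6 K: K = (1.521, 0.190), RR gives ψ = 0.415, H_out = 11.353 kJ/mol
  T = 319.1 K: K = (1.465, 0.184), RR gives ψ = 0.347, H_out = 9.245 kJ/mol
  T = 317.8 K: K = (1.436, 0.180), RR gives ψ = 0.306, H_out = 7.995 kJ/mol
Linear interpolation between T = 317.8 (H_out = 7.995) and T = 319.1 (H_out = 9.245) on hF = 8.652 gives T ≈ 318.5 K, at which ψ = 0.33.

T = 318.5 K, V/F = 0.33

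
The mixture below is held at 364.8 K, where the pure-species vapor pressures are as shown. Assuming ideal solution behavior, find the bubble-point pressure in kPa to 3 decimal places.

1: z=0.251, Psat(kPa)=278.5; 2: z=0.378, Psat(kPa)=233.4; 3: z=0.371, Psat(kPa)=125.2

At the bubble point ψ → 0, so ΣzᵢKᵢ = 1 with Kᵢ = Pᵢˢᵃᵗ/P ⇒ P = ΣzᵢPᵢˢᵃᵗ.
P = 0.251·278.5 + 0.378·233.4 + 0.371·125.2 = 204.578 kPa

Pbub = 204.578 kPa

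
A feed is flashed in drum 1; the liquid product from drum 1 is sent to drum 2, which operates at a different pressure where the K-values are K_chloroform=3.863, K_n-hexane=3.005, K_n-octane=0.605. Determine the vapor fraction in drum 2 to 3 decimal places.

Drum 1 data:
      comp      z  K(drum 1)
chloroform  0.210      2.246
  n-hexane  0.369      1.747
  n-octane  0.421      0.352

V/F (drum 2) = 0.792

Drum 1:
Newton–Raphson from ψ₁ = 0.58:
  ψ₁ = 0.580: g = -0.0929, g' = -0.664 → ψ₁ = 0.440
  ψ₁ = 0.440: g = -0.0052, g' = -0.599 → ψ₁ = 0.431
Converged at ψ₁ = 0.431.
Drum-1 compositions:
  chloroform: x = 0.137, y = 0.307
  n-hexane: x = 0.279, y = 0.488
  n-octane: x = 0.584, y = 0.206
Drum-2 feed = drum-1 liquid: z₂ = (0.1366, 0.2791, 0.5843).
Drum 2:
Iterate (Newton) starting at ψ₂ = 0.5:
  ψ₂ = 0.500: g = 0.1526, g' = -0.611 → ψ₂ = 0.750
  ψ₂ = 0.750: g = 0.0198, g' = -0.476 → ψ₂ = 0.791
  ψ₂ = 0.791: g = 0.0002, g' = -0.466 → ψ₂ = 0.792
Converged at ψ₂ = 0.792.
  chloroform: x = 0.042, y = 0.161
  n-hexane: x = 0.108, y = 0.324
  n-octane: x = 0.850, y = 0.514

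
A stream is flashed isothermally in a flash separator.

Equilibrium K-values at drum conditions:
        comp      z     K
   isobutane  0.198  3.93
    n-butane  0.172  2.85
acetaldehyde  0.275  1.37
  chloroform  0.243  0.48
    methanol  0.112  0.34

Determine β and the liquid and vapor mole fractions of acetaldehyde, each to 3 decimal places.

β = 0.811, x_acetaldehyde = 0.212, y_acetaldehyde = 0.290

Newton–Raphson from β = 0.58:
  β = 0.580: g = 0.1515, g' = -0.659 → β = 0.810
  β = 0.810: g = 0.0005, g' = -0.687 → β = 0.811
Converged at β = 0.811.
Compositions from xᵢ = zᵢ/(1+β(Kᵢ−1)), yᵢ = Kᵢxᵢ:
  isobutane: x = 0.059, y = 0.231
  n-butane: x = 0.069, y = 0.196
  acetaldehyde: x = 0.212, y = 0.290
  chloroform: x = 0.420, y = 0.202
  methanol: x = 0.241, y = 0.082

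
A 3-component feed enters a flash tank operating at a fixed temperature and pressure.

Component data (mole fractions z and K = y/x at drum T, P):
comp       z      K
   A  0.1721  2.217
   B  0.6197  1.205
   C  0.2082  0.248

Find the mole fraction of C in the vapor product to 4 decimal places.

y_C = 0.0815

Iterate (Newton) starting at V/F = 0.36:
  V/F = 0.3600: g = 0.04926, g' = -0.3672 → V/F = 0.4941
  V/F = 0.4941: g = -0.00301, g' = -0.4190 → V/F = 0.4870
  V/F = 0.4870: g = -0.00001, g' = -0.4151 → V/F = 0.4869
Converged at V/F = 0.4869.
Compositions from xᵢ = zᵢ/(1+V/F(Kᵢ−1)), yᵢ = Kᵢxᵢ:
  A: x = 0.1081, y = 0.2396
  B: x = 0.5635, y = 0.6790
  C: x = 0.3285, y = 0.0815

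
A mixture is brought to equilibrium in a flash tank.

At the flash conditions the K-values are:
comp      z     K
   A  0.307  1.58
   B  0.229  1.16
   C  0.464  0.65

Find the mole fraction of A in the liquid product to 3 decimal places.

x_A = 0.257

Newton–Raphson from ψ = 0.5:
  ψ = 0.500: g = -0.0249, g' = -0.151 → ψ = 0.335
  ψ = 0.335: g = -0.0001, g' = -0.151 → ψ = 0.334
Converged at ψ = 0.334.
Compositions from xᵢ = zᵢ/(1+ψ(Kᵢ−1)), yᵢ = Kᵢxᵢ:
  A: x = 0.257, y = 0.406
  B: x = 0.217, y = 0.252
  C: x = 0.525, y = 0.342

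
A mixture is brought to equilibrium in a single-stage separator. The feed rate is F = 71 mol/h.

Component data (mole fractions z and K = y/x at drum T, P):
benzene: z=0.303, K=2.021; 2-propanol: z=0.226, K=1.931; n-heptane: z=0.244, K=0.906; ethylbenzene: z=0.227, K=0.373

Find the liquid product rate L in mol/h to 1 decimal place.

L = 16.9 mol/h

Let β = V/F and solve Σ zᵢ(Kᵢ−1)/(1+β(Kᵢ−1)) = 0.
Feasibility: ΣzᵢKᵢ = 1.355, Σzᵢ/Kᵢ = 1.145 — both > 1, two phases present.
Newton–Raphson from β = 0.44:
  β = 0.440: g = 0.1422, g' = -0.422 → β = 0.777
  β = 0.777: g = -0.0079, g' = -0.506 → β = 0.762
Converged at β = 0.762.
Then V = β·F = 0.7617·71 = 54.1 mol/h and L = F − V = 16.9 mol/h.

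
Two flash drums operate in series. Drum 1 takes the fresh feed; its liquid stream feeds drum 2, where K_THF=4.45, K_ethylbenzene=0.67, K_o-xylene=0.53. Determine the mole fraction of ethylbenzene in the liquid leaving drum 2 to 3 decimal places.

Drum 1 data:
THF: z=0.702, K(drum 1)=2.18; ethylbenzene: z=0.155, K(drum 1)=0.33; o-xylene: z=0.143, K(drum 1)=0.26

Drum 1:
Rachford–Rice: g(ψ₁) = Σ zᵢ(Kᵢ−1)/(1+ψ₁(Kᵢ−1)) = 0.
Feasibility: ΣzᵢKᵢ = 1.619, Σzᵢ/Kᵢ = 1.342 — both > 1, two phases present.
Iterate (Newton) starting at ψ₁ = 0.3:
  ψ₁ = 0.300: g = 0.3458, g' = -0.772 → ψ₁ = 0.748
  ψ₁ = 0.748: g = -0.0054, g' = -0.949 → ψ₁ = 0.743
  ψ₁ = 0.743: g = -0.0000, g' = -0.939 → ψ₁ = 0.742
Converged at ψ₁ = 0.742.
Drum-1 compositions:
  THF: x = 0.374, y = 0.816
  ethylbenzene: x = 0.308, y = 0.102
  o-xylene: x = 0.317, y = 0.083
Drum-2 feed = drum-1 liquid: z₂ = (0.3742, 0.3084, 0.3174).
Drum 2:
Let ψ₂ = V/F and solve Σ zᵢ(Kᵢ−1)/(1+ψ₂(Kᵢ−1)) = 0.
g(0) = ΣzᵢKᵢ − 1 = 1.040 and g(1) = 1 − Σzᵢ/Kᵢ = -0.143, so a root lies in (0, 1).
Newton iteration, ψ₂⁰ = 0.5:
  ψ₂ = 0.500: g = 0.1568, g' = -0.768 → ψ₂ = 0.704
  ψ₂ = 0.704: g = 0.0208, g' = -0.592 → ψ₂ = 0.739
  ψ₂ = 0.739: g = 0.0003, g' = -0.577 → ψ₂ = 0.740
Converged at ψ₂ = 0.740.
  THF: x = 0.105, y = 0.469
  ethylbenzene: x = 0.408, y = 0.273
  o-xylene: x = 0.487, y = 0.258

x_ethylbenzene (drum 2) = 0.408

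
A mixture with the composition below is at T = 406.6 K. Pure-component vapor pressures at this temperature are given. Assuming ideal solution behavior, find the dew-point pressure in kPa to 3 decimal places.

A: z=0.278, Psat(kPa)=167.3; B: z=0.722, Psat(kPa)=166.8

At the dew point ψ → 1, so Σzᵢ/Kᵢ = 1 with Kᵢ = Pᵢˢᵃᵗ/P ⇒ 1/P = Σzᵢ/Pᵢˢᵃᵗ.
1/P = 0.278/167.3 + 0.722/166.8 = 0.005990 ⇒ P = 166.939 kPa

Pdew = 166.939 kPa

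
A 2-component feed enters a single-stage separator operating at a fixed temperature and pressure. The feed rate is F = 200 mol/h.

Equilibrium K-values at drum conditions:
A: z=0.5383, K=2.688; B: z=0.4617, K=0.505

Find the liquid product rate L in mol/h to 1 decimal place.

Binary case is linear: z₁(K₁−1)(1+V/F(K₂−1)) + z₂(K₂−1)(1+V/F(K₁−1)) = 0
⇒ V/F = [z₁(K₁−1)+z₂(K₂−1)] / [−(K₁−1)(K₂−1)] = 0.68011/0.83556 = 0.8140
Then V = V/F·F = 0.8140·200 = 162.8 mol/h and L = F − V = 37.2 mol/h.

L = 37.2 mol/h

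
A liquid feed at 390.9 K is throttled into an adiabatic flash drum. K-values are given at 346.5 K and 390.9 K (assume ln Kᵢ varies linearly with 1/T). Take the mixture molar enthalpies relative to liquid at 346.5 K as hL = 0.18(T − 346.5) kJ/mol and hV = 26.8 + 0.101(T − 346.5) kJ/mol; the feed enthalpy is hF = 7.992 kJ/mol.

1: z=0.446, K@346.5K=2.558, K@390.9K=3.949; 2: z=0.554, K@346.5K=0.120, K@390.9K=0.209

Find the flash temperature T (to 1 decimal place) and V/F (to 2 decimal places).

T = 358.2 K, V/F = 0.23

Adiabatic flash: solve Rachford–Rice at each trial T, then check hF = ψ·hV(T) + (1−ψ)·hL(T).
  T = 346.5 K: K = (2.558, 0.120), RR gives ψ = 0.151, H_out = 4.053 kJ/mol
  T = 390.9 K: K = (3.949, 0.209), RR gives ψ = 0.376, H_out = 16.750 kJ/mol
  T = 368.7 K: K = (3.220, 0.161), RR gives ψ = 0.282, H_out = 11.061 kJ/mol
  T = 357.6 K: K = (2.880, 0.140), RR gives ψ = 0.224, H_out = 7.798 kJ/mol
  T = 363.1 K: K = (3.047, 0.150), RR gives ψ = 0.254, H_out = 9.463 kJ/mol
  T = 360.4 K: K = (2.964, 0.145), RR gives ψ = 0.240, H_out = 8.659 kJ/mol
  T = 359.0 K: K = (2.922, 0.142), RR gives ψ = 0.232, H_out = 8.232 kJ/mol
Linear interpolation between T = 357.6 (H_out = 7.798) and T = 359.0 (H_out = 8.232) on hF = 7.992 gives T ≈ 358.2 K, at which ψ = 0.23.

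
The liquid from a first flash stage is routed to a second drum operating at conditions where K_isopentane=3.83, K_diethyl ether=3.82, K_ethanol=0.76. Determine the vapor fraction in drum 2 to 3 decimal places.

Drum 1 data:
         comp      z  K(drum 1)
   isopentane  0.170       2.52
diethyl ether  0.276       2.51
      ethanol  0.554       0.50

Drum 1:
Newton–Raphson from ψ₁ = 0.5:
  ψ₁ = 0.500: g = 0.0150, g' = -0.577 → ψ₁ = 0.526
Converged at ψ₁ = 0.526.
Drum-1 compositions:
  isopentane: x = 0.094, y = 0.238
  diethyl ether: x = 0.154, y = 0.386
  ethanol: x = 0.752, y = 0.376
Drum-2 feed = drum-1 liquid: z₂ = (0.0945, 0.1538, 0.7517).
Drum 2:
Material balance + equilibrium reduce to Σ zᵢ(Kᵢ−1)/(1+ψ₂(Kᵢ−1)) = 0.
Check two-phase: ΣzᵢKᵢ = 1.521 > 1 and Σzᵢ/Kᵢ = 1.054 > 1, so g(0) = 0.521 > 0 and g(1) = -0.054 < 0.
Newton iteration, ψ₂⁰ = 0.59:
  ψ₂ = 0.590: g = 0.0528, g' = -0.337 → ψ₂ = 0.747
  ψ₂ = 0.747: g = 0.0058, g' = -0.269 → ψ₂ = 0.768
Converged at ψ₂ = 0.768.
  isopentane: x = 0.030, y = 0.114
  diethyl ether: x = 0.049, y = 0.186
  ethanol: x = 0.922, y = 0.700

V/F (drum 2) = 0.768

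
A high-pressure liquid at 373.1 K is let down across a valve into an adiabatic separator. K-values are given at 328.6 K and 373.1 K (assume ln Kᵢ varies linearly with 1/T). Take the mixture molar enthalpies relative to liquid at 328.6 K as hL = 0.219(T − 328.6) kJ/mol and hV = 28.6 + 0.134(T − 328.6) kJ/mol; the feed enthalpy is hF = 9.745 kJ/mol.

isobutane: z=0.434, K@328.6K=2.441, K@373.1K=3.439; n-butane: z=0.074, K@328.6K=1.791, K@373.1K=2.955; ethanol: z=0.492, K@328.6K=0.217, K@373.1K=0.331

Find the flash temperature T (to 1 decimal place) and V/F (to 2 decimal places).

T = 332.8 K, V/F = 0.31

Adiabatic flash: solve Rachford–Rice at each trial T, then check hF = ψ·hV(T) + (1−ψ)·hL(T).
  T = 328.6 K: K = (2.441, 1.791, 0.217), RR gives ψ = 0.280, H_out = 8.011 kJ/mol
  T = 373.1 K: K = (3.439, 2.955, 0.331), RR gives ψ = 0.551, H_out = 23.419 kJ/mol
  T = 350.9 K: K = (2.930, 2.339, 0.272), RR gives ψ = 0.429, H_out = 16.341 kJ/mol
  T = 339.8 K: K = (2.684, 2.057, 0.244), RR gives ψ = 0.360, H_out = 12.417 kJ/mol
  T = 334.2 K: K = (2.561, 1.922, 0.230), RR gives ψ = 0.322, H_out = 10.283 kJ/mol
  T = 331.4 K: K = (2.501, 1.856, 0.224), RR gives ψ = 0.302, H_out = 9.166 kJ/mol
  T = 332.8 K: K = (2.531, 1.888, 0.227), RR gives ψ = 0.312, H_out = 9.729 kJ/mol
Linear interpolation between T = 332.8 (H_out = 9.729) and T = 334.2 (H_out = 10.283) on hF = 9.745 gives T ≈ 332.8 K, at which ψ = 0.31.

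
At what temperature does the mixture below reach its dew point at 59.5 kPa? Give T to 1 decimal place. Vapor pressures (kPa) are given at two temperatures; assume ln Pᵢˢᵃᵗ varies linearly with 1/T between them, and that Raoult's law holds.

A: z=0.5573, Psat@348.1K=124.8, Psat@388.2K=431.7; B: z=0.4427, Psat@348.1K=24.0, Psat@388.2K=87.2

T = 357.0 K

Dew-point temperature: Σzᵢ·P/Pᵢˢᵃᵗ(T) = 1. Interpolate ln Pᵢˢᵃᵗ = aᵢ + bᵢ/T.
  T = 348.1 K: ΣzᵢP/Pᵢˢᵃᵗ = 1.3632
  T = 388.2 K: ΣzᵢP/Pᵢˢᵃᵗ = 0.3789
  T = 368.1 K: ΣzᵢP/Pᵢˢᵃᵗ = 0.6951
  T = 358.1 K: ΣzᵢP/Pᵢˢᵃᵗ = 0.9643
  T = 353.1 K: ΣzᵢP/Pᵢˢᵃᵗ = 1.1438
  T = 355.6 K: ΣzᵢP/Pᵢˢᵃᵗ = 1.0496
  T = 356.9 K: ΣzᵢP/Pᵢˢᵃᵗ = 1.0042
Interpolating between 356.9 K and 358.1 K gives T ≈ 357.0 K.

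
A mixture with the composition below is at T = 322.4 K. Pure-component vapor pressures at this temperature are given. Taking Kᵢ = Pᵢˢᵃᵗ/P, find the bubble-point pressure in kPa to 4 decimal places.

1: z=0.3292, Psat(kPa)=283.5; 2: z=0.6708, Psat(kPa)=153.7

Pbub = 196.4302 kPa

At the bubble point ψ → 0, so ΣzᵢKᵢ = 1 with Kᵢ = Pᵢˢᵃᵗ/P ⇒ P = ΣzᵢPᵢˢᵃᵗ.
P = 0.3292·283.5 + 0.6708·153.7 = 196.4302 kPa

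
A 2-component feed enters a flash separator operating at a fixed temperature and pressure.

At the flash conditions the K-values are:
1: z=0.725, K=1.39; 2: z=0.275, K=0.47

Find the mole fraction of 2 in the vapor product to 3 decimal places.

Let ψ = V/F and solve Σ zᵢ(Kᵢ−1)/(1+ψ(Kᵢ−1)) = 0.
Feasibility: ΣzᵢKᵢ = 1.137, Σzᵢ/Kᵢ = 1.107 — both > 1, two phases present.
Binary case is linear: z₁(K₁−1)(1+ψ(K₂−1)) + z₂(K₂−1)(1+ψ(K₁−1)) = 0
⇒ ψ = [z₁(K₁−1)+z₂(K₂−1)] / [−(K₁−1)(K₂−1)] = 0.1370/0.2067 = 0.663
Compositions from xᵢ = zᵢ/(1+ψ(Kᵢ−1)), yᵢ = Kᵢxᵢ:
  1: x = 0.576, y = 0.801
  2: x = 0.424, y = 0.199

y_2 = 0.199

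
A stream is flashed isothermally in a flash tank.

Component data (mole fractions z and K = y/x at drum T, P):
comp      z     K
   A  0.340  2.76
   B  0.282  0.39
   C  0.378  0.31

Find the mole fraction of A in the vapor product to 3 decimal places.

Iterate (Newton) starting at ψ = 0.5:
  ψ = 0.500: g = -0.3274, g' = -0.935 → ψ = 0.150
  ψ = 0.150: g = -0.0066, g' = -1.011 → ψ = 0.143
Converged at ψ = 0.143.
Compositions from xᵢ = zᵢ/(1+ψ(Kᵢ−1)), yᵢ = Kᵢxᵢ:
  A: x = 0.272, y = 0.749
  B: x = 0.309, y = 0.121
  C: x = 0.419, y = 0.130

y_A = 0.749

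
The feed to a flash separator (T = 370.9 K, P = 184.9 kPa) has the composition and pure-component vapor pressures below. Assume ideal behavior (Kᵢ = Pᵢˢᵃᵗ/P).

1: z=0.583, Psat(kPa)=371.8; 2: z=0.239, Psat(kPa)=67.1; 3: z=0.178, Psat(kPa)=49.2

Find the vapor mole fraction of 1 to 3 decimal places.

y_1 = 0.809

Raoult's law: Kᵢ = Pᵢˢᵃᵗ/P = Pᵢˢᵃᵗ/184.9.
  K_1 = 371.8/184.9 = 2.01082, K_2 = 67.1/184.9 = 0.36290, K_3 = 49.2/184.9 = 0.26609
Rachford–Rice: g(V/F) = Σ zᵢ(Kᵢ−1)/(1+V/F(Kᵢ−1)) = 0.
Feasibility: ΣzᵢKᵢ = 1.306, Σzᵢ/Kᵢ = 1.617 — both > 1, two phases present.
Newton iteration, V/F⁰ = 0.31:
  V/F = 0.310: g = 0.0899, g' = -0.657 → V/F = 0.447
  V/F = 0.447: g = -0.0013, g' = -0.685 → V/F = 0.445
Converged at V/F = 0.445.
Compositions from xᵢ = zᵢ/(1+V/F(Kᵢ−1)), yᵢ = Kᵢxᵢ:
  1: x = 0.402, y = 0.809
  2: x = 0.334, y = 0.121
  3: x = 0.264, y = 0.070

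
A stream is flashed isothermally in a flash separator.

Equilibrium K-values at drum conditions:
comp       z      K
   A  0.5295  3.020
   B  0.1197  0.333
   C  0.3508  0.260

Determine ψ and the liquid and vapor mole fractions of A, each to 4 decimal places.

ψ = 0.5003, x_A = 0.2634, y_A = 0.7954

Let ψ = V/F and solve Σ zᵢ(Kᵢ−1)/(1+ψ(Kᵢ−1)) = 0.
g(0) = ΣzᵢKᵢ − 1 = 0.7302 and g(1) = 1 − Σzᵢ/Kᵢ = -0.8840, so a root lies in (0, 1).
Newton iteration, ψ⁰ = 0.5:
  ψ = 0.5000: g = 0.00029, g' = -1.1387 → ψ = 0.5003
Converged at ψ = 0.5003.
Compositions from xᵢ = zᵢ/(1+ψ(Kᵢ−1)), yᵢ = Kᵢxᵢ:
  A: x = 0.2634, y = 0.7954
  B: x = 0.1796, y = 0.0598
  C: x = 0.5570, y = 0.1448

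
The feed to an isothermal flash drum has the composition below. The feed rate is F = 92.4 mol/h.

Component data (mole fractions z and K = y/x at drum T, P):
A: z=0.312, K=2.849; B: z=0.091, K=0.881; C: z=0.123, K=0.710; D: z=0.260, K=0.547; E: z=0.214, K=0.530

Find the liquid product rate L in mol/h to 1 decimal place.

Let β = V/F and solve Σ zᵢ(Kᵢ−1)/(1+β(Kᵢ−1)) = 0.
g(0) = ΣzᵢKᵢ − 1 = 0.312 and g(1) = 1 − Σzᵢ/Kᵢ = -0.265, so a root lies in (0, 1).
Newton–Raphson from β = 0.5:
  β = 0.500: g = -0.0372, g' = -0.474 → β = 0.421
  β = 0.421: g = 0.0012, g' = -0.507 → β = 0.424
Converged at β = 0.424.
Then V = β·F = 0.4238·92.4 = 39.2 mol/h and L = F − V = 53.2 mol/h.

L = 53.2 mol/h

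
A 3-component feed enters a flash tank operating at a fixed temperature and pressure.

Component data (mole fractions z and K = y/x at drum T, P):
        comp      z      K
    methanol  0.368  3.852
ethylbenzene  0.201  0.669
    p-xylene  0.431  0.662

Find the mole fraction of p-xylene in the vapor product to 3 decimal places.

y_p-xylene = 0.405

Rachford–Rice: g(ψ) = Σ zᵢ(Kᵢ−1)/(1+ψ(Kᵢ−1)) = 0.
g(0) = ΣzᵢKᵢ − 1 = 0.837 and g(1) = 1 − Σzᵢ/Kᵢ = -0.047, so a root lies in (0, 1).
Iterate (Newton) starting at ψ = 0.68:
  ψ = 0.680: g = 0.0821, g' = -0.466 → ψ = 0.856
  ψ = 0.856: g = 0.0071, g' = -0.393 → ψ = 0.874
Converged at ψ = 0.874.
Compositions from xᵢ = zᵢ/(1+ψ(Kᵢ−1)), yᵢ = Kᵢxᵢ:
  methanol: x = 0.105, y = 0.406
  ethylbenzene: x = 0.283, y = 0.189
  p-xylene: x = 0.612, y = 0.405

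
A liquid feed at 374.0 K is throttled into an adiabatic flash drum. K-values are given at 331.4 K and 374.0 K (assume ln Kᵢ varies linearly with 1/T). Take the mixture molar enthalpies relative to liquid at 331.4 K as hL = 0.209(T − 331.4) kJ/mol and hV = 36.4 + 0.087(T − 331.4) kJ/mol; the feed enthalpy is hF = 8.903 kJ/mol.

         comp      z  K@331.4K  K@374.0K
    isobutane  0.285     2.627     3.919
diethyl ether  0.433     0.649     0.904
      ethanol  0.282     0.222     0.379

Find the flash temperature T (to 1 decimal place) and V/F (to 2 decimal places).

T = 340.0 K, V/F = 0.20

Adiabatic flash: solve Rachford–Rice at each trial T, then check hF = ψ·hV(T) + (1−ψ)·hL(T).
  T = 331.4 K: K = (2.627, 0.649, 0.222), RR gives ψ = 0.104, H_out = 3.792 kJ/mol
  T = 374.0 K: K = (3.919, 0.904, 0.379), RR gives ψ = 0.565, H_out = 26.548 kJ/mol
  T = 352.7 K: K = (3.248, 0.774, 0.295), RR gives ψ = 0.334, H_out = 15.729 kJ/mol
  T = 342.0 K: K = (2.929, 0.710, 0.257), RR gives ψ = 0.222, H_out = 10.002 kJ/mol
  T = 336.7 K: K = (2.776, 0.679, 0.239), RR gives ψ = 0.164, H_out = 6.986 kJ/mol
  T = 339.4 K: K = (2.854, 0.695, 0.248), RR gives ψ = 0.194, H_out = 8.542 kJ/mol
  T = 340.7 K: K = (2.891, 0.703, 0.252), RR gives ψ = 0.208, H_out = 9.276 kJ/mol
Linear interpolation between T = 339.4 (H_out = 8.542) and T = 340.7 (H_out = 9.276) on hF = 8.903 gives T ≈ 340.0 K, at which ψ = 0.20.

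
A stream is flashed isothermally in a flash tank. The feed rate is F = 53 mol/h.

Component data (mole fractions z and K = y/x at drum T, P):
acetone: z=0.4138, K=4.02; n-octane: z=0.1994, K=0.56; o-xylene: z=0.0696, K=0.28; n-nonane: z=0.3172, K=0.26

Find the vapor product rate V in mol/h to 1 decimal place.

Rachford–Rice: g(ψ) = Σ zᵢ(Kᵢ−1)/(1+ψ(Kᵢ−1)) = 0.
g(0) = ΣzᵢKᵢ − 1 = 0.8771 and g(1) = 1 − Σzᵢ/Kᵢ = -0.9276, so a root lies in (0, 1).
Newton–Raphson from ψ = 0.56:
  ψ = 0.5600: g = -0.13687, g' = -1.1969 → ψ = 0.4456
  ψ = 0.4456: g = -0.00043, g' = -1.2105 → ψ = 0.4453
Converged at ψ = 0.4453.
Then V = ψ·F = 0.4453·53 = 23.6 mol/h and L = F − V = 29.4 mol/h.

V = 23.6 mol/h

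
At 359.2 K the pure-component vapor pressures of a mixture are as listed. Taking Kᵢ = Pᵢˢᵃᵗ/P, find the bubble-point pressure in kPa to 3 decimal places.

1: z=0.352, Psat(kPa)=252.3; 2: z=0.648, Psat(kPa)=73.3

Pbub = 136.308 kPa

At the bubble point ψ → 0, so ΣzᵢKᵢ = 1 with Kᵢ = Pᵢˢᵃᵗ/P ⇒ P = ΣzᵢPᵢˢᵃᵗ.
P = 0.352·252.3 + 0.648·73.3 = 136.308 kPa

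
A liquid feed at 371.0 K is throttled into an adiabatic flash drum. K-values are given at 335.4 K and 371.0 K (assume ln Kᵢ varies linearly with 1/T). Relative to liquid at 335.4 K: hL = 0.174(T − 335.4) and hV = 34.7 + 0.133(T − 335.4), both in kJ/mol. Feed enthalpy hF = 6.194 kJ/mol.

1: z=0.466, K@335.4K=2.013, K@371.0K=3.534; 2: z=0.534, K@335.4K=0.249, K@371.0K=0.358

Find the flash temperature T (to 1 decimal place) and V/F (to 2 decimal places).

T = 339.0 K, V/F = 0.16

Adiabatic flash: solve Rachford–Rice at each trial T, then check hF = ψ·hV(T) + (1−ψ)·hL(T).
  T = 335.4 K: K = (2.013, 0.249), RR gives ψ = 0.093, H_out = 3.240 kJ/mol
  T = 371.0 K: K = (3.534, 0.358), RR gives ψ = 0.515, H_out = 23.317 kJ/mol
  T = 353.2 K: K = (2.705, 0.301), RR gives ψ = 0.354, H_out = 15.117 kJ/mol
  T = 344.3 K: K = (2.343, 0.275), RR gives ψ = 0.245, H_out = 9.948 kJ/mol
  T = 339.9 K: K = (2.176, 0.262), RR gives ψ = 0.177, H_out = 6.892 kJ/mol
  T = 337.6 K: K = (2.091, 0.255), RR gives ψ = 0.136, H_out = 5.104 kJ/mol
Linear interpolation between T = 337.6 (H_out = 5.104) and T = 339.9 (H_out = 6.892) on hF = 6.194 gives T ≈ 339.0 K, at which ψ = 0.16.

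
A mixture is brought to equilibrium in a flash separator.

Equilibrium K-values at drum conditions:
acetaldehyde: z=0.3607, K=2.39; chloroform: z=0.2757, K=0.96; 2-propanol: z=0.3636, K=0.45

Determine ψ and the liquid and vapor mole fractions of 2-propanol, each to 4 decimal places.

ψ = 0.5193, x_2-propanol = 0.5090, y_2-propanol = 0.2290

Material balance + equilibrium reduce to Σ zᵢ(Kᵢ−1)/(1+ψ(Kᵢ−1)) = 0.
Check two-phase: ΣzᵢKᵢ = 1.2904 > 1 and Σzᵢ/Kᵢ = 1.2461 > 1, so g(0) = 0.2904 > 0 and g(1) = -0.2461 < 0.
Newton iteration, ψ⁰ = 0.51:
  ψ = 0.5100: g = 0.00419, g' = -0.4516 → ψ = 0.5193
Converged at ψ = 0.5193.
Compositions from xᵢ = zᵢ/(1+ψ(Kᵢ−1)), yᵢ = Kᵢxᵢ:
  acetaldehyde: x = 0.2095, y = 0.5007
  chloroform: x = 0.2815, y = 0.2703
  2-propanol: x = 0.5090, y = 0.2290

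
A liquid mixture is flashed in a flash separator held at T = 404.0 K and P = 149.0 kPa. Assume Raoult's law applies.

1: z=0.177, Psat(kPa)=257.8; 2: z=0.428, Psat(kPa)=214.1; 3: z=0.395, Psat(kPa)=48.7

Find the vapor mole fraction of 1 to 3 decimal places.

Raoult's law: Kᵢ = Pᵢˢᵃᵗ/P = Pᵢˢᵃᵗ/149.0.
  K_1 = 257.8/149.0 = 1.73020, K_2 = 214.1/149.0 = 1.43691, K_3 = 48.7/149.0 = 0.32685
Let ψ = V/F and solve Σ zᵢ(Kᵢ−1)/(1+ψ(Kᵢ−1)) = 0.
g(0) = ΣzᵢKᵢ − 1 = 0.050 and g(1) = 1 − Σzᵢ/Kᵢ = -0.609, so a root lies in (0, 1).
Newton–Raphson from ψ = 0.5:
  ψ = 0.500: g = -0.1526, g' = -0.512 → ψ = 0.202
  ψ = 0.202: g = -0.0233, g' = -0.380 → ψ = 0.141
  ψ = 0.141: g = -0.0004, g' = -0.369 → ψ = 0.140
Converged at ψ = 0.140.
Compositions from xᵢ = zᵢ/(1+ψ(Kᵢ−1)), yᵢ = Kᵢxᵢ:
  1: x = 0.161, y = 0.278
  2: x = 0.403, y = 0.580
  3: x = 0.436, y = 0.143

y_1 = 0.278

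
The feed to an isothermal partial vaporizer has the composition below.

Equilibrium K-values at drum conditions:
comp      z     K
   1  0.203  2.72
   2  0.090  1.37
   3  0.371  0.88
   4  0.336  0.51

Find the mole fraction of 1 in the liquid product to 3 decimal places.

Material balance + equilibrium reduce to Σ zᵢ(Kᵢ−1)/(1+V/F(Kᵢ−1)) = 0.
Feasibility: ΣzᵢKᵢ = 1.173, Σzᵢ/Kᵢ = 1.221 — both > 1, two phases present.
Newton iteration, V/F⁰ = 0.5:
  V/F = 0.500: g = -0.0496, g' = -0.330 → V/F = 0.350
  V/F = 0.350: g = 0.0024, g' = -0.367 → V/F = 0.356
Converged at V/F = 0.356.
Compositions from xᵢ = zᵢ/(1+V/F(Kᵢ−1)), yᵢ = Kᵢxᵢ:
  1: x = 0.126, y = 0.342
  2: x = 0.080, y = 0.109
  3: x = 0.388, y = 0.341
  4: x = 0.407, y = 0.208

x_1 = 0.126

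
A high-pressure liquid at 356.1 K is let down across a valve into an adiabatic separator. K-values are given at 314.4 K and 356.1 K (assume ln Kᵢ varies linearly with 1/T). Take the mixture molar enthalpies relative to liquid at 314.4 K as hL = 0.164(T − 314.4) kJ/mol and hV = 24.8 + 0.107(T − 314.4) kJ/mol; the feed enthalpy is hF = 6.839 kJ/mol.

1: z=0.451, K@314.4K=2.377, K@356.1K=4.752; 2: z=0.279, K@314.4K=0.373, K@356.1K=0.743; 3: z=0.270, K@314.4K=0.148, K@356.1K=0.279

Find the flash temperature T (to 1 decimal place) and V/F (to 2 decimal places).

T = 317.4 K, V/F = 0.26

Adiabatic flash: solve Rachford–Rice at each trial T, then check hF = ψ·hV(T) + (1−ψ)·hL(T).
  T = 314.4 K: K = (2.377, 0.373, 0.148), RR gives ψ = 0.210, H_out = 5.211 kJ/mol
  T = 356.1 K: K = (4.752, 0.743, 0.279), RR gives ψ = 0.687, H_out = 22.247 kJ/mol
  T = 335.2 K: K = (3.431, 0.537, 0.207), RR gives ψ = 0.475, H_out = 14.628 kJ/mol
  T = 324.8 K: K = (2.873, 0.450, 0.176), RR gives ψ = 0.357, H_out = 10.352 kJ/mol
  T = 319.6 K: K = (2.617, 0.410, 0.162), RR gives ψ = 0.289, H_out = 7.935 kJ/mol
  T = 317.0 K: K = (2.495, 0.391, 0.155), RR gives ψ = 0.251, H_out = 6.620 kJ/mol
  T = 318.3 K: K = (2.556, 0.401, 0.158), RR gives ψ = 0.271, H_out = 7.288 kJ/mol
Linear interpolation between T = 317.0 (H_out = 6.620) and T = 318.3 (H_out = 7.288) on hF = 6.839 gives T ≈ 317.4 K, at which ψ = 0.26.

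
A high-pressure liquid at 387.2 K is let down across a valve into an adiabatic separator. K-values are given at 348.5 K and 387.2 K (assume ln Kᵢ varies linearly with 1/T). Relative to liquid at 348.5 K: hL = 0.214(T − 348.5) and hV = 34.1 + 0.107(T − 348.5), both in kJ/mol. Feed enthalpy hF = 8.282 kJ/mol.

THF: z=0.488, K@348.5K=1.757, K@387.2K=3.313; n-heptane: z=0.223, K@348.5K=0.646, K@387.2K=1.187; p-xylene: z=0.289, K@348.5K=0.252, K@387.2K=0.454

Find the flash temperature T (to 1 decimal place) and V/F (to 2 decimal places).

T = 350.6 K, V/F = 0.23

Adiabatic flash: solve Rachford–Rice at each trial T, then check hF = ψ·hV(T) + (1−ψ)·hL(T).
  T = 348.5 K: K = (1.757, 0.646, 0.252), RR gives ψ = 0.161, H_out = 5.475 kJ/mol
  T = 387.2 K: K = (3.313, 1.187, 0.454), RR gives ψ = 1.000, H_out = 38.241 kJ/mol
  T = 367.9 K: K = (2.455, 0.890, 0.344), RR gives ψ = 0.662, H_out = 25.355 kJ/mol
  T = 358.2 K: K = (2.086, 0.762, 0.296), RR gives ψ = 0.447, H_out = 16.870 kJ/mol
  T = 353.4 K: K = (1.919, 0.703, 0.273), RR gives ψ = 0.319, H_out = 11.770 kJ/mol
  T = 350.9 K: K = (1.835, 0.673, 0.262), RR gives ψ = 0.243, H_out = 8.730 kJ/mol
Linear interpolation between T = 348.5 (H_out = 5.475) and T = 350.9 (H_out = 8.730) on hF = 8.282 gives T ≈ 350.6 K, at which ψ = 0.23.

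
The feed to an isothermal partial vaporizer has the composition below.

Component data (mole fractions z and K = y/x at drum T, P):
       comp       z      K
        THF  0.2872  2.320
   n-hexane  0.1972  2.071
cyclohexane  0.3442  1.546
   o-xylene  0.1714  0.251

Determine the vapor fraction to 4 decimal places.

Let ψ = V/F and solve Σ zᵢ(Kᵢ−1)/(1+ψ(Kᵢ−1)) = 0.
Check two-phase: ΣzᵢKᵢ = 1.6499 > 1 and Σzᵢ/Kᵢ = 1.1245 > 1, so g(0) = 0.6499 > 0 and g(1) = -0.1245 < 0.
Newton–Raphson from ψ = 0.5:
  ψ = 0.5000: g = 0.30831, g' = -0.5866 → ψ = 1.0000
  ψ = 1.0000: g = -0.12452, g' = -1.7149 → ψ = 0.9274
  ψ = 0.9274: g = -0.01921, g' = -1.2344 → ψ = 0.9118
  ψ = 0.9118: g = -0.00056, g' = -1.1633 → ψ = 0.9113
Converged at ψ = 0.9113.

ψ = 0.9113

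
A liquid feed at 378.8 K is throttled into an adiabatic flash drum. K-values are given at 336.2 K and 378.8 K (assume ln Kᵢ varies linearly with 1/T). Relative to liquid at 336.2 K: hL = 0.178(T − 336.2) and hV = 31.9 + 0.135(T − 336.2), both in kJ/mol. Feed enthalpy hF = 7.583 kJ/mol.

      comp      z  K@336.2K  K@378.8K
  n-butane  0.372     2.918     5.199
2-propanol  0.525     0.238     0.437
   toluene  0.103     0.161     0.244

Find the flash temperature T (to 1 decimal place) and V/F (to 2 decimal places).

Adiabatic flash: solve Rachford–Rice at each trial T, then check hF = ψ·hV(T) + (1−ψ)·hL(T).
  T = 336.2 K: K = (2.918, 0.238, 0.161), RR gives ψ = 0.153, H_out = 4.872 kJ/mol
  T = 378.8 K: K = (5.199, 0.437, 0.244), RR gives ψ = 0.472, H_out = 21.780 kJ/mol
  T = 357.5 K: K = (3.963, 0.328, 0.201), RR gives ψ = 0.324, H_out = 13.843 kJ/mol
  T = 346.9 K: K = (3.419, 0.281, 0.180), RR gives ψ = 0.246, H_out = 9.638 kJ/mol
  T = 341.5 K: K = (3.160, 0.259, 0.171), RR gives ψ = 0.201, H_out = 7.322 kJ/mol
  T = 344.2 K: K = (3.288, 0.270, 0.175), RR gives ψ = 0.224, H_out = 8.499 kJ/mol
  T = 342.9 K: K = (3.226, 0.265, 0.173), RR gives ψ = 0.213, H_out = 7.937 kJ/mol
Linear interpolation between T = 341.5 (H_out = 7.322) and T = 342.9 (H_out = 7.937) on hF = 7.583 gives T ≈ 342.1 K, at which ψ = 0.21.

T = 342.1 K, V/F = 0.21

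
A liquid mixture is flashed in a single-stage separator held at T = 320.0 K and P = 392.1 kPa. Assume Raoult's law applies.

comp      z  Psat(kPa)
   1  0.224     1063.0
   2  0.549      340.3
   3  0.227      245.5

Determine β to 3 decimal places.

β = 0.604

Raoult's law: Kᵢ = Pᵢˢᵃᵗ/P = Pᵢˢᵃᵗ/392.1.
  K_1 = 1063.0/392.1 = 2.71104, K_2 = 340.3/392.1 = 0.86789, K_3 = 245.5/392.1 = 0.62612
Let β = V/F and solve Σ zᵢ(Kᵢ−1)/(1+β(Kᵢ−1)) = 0.
Check two-phase: ΣzᵢKᵢ = 1.226 > 1 and Σzᵢ/Kᵢ = 1.078 > 1, so g(0) = 0.226 > 0 and g(1) = -0.078 < 0.
Newton–Raphson from β = 0.5:
  β = 0.500: g = 0.0245, g' = -0.249 → β = 0.598
  β = 0.598: g = 0.0013, g' = -0.224 → β = 0.604
Converged at β = 0.604.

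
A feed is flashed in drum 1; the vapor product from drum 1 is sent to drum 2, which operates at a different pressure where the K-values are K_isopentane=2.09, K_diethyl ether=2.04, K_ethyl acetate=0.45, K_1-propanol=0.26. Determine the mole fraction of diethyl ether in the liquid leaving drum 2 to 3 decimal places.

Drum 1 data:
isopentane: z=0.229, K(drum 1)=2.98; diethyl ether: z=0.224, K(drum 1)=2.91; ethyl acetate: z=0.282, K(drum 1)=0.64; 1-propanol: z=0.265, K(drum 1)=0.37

x_diethyl ether (drum 2) = 0.186

Drum 1:
Let ψ₁ = V/F and solve Σ zᵢ(Kᵢ−1)/(1+ψ₁(Kᵢ−1)) = 0.
Check two-phase: ΣzᵢKᵢ = 1.613 > 1 and Σzᵢ/Kᵢ = 1.311 > 1, so g(0) = 0.613 > 0 and g(1) = -0.311 < 0.
Newton–Raphson from ψ₁ = 0.5:
  ψ₁ = 0.500: g = 0.0792, g' = -0.719 → ψ₁ = 0.610
  ψ₁ = 0.610: g = 0.0017, g' = -0.696 → ψ₁ = 0.612
Converged at ψ₁ = 0.612.
Drum-1 compositions:
  isopentane: x = 0.103, y = 0.308
  diethyl ether: x = 0.103, y = 0.300
  ethyl acetate: x = 0.362, y = 0.232
  1-propanol: x = 0.432, y = 0.160
Drum-2 feed = drum-1 vapor: z₂ = (0.3084, 0.3004, 0.2315, 0.1597).
Drum 2:
Let ψ₂ = V/F and solve Σ zᵢ(Kᵢ−1)/(1+ψ₂(Kᵢ−1)) = 0.
Check two-phase: ΣzᵢKᵢ = 1.403 > 1 and Σzᵢ/Kᵢ = 1.423 > 1, so g(0) = 0.403 > 0 and g(1) = -0.423 < 0.
Iterate (Newton) starting at ψ₂ = 0.3:
  ψ₂ = 0.300: g = 0.1871, g' = -0.642 → ψ₂ = 0.592
  ψ₂ = 0.592: g = -0.0011, g' = -0.690 → ψ₂ = 0.590
Converged at ψ₂ = 0.590.
  isopentane: x = 0.188, y = 0.392
  diethyl ether: x = 0.186, y = 0.380
  ethyl acetate: x = 0.343, y = 0.154
  1-propanol: x = 0.283, y = 0.074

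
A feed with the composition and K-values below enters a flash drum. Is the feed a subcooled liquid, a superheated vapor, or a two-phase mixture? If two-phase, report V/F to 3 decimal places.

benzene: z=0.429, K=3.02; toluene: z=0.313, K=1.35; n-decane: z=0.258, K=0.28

two-phase, V/F = 0.779

ΣzᵢKᵢ = 1.790; Σzᵢ/Kᵢ = 1.295.
Both exceed 1, so a two-phase solution exists.
Newton–Raphson from ψ = 0.5:
  ψ = 0.500: g = 0.2341, g' = -0.788 → ψ = 0.797
  ψ = 0.797: g = -0.0185, g' = -1.017 → ψ = 0.779
Converged at ψ = 0.779.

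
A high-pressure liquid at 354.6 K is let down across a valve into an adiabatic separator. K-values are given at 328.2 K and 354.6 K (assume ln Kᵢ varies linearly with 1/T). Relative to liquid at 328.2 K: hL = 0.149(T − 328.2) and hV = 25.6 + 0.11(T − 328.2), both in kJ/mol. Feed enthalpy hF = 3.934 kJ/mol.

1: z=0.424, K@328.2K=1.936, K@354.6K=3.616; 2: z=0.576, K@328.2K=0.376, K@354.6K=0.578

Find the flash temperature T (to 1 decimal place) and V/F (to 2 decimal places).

Adiabatic flash: solve Rachford–Rice at each trial T, then check hF = ψ·hV(T) + (1−ψ)·hL(T).
  T = 328.2 K: K = (1.936, 0.376), RR gives ψ = 0.064, H_out = 1.641 kJ/mol
  T = 354.6 K: K = (3.616, 0.578), RR gives ψ = 0.785, H_out = 23.210 kJ/mol
  T = 341.4 K: K = (2.678, 0.470), RR gives ψ = 0.457, H_out = 13.427 kJ/mol
  T = 334.8 K: K = (2.284, 0.421), RR gives ψ = 0.284, H_out = 8.186 kJ/mol
  T = 331.5 K: K = (2.105, 0.398), RR gives ψ = 0.183, H_out = 5.158 kJ/mol
  T = 329.9 K: K = (2.022, 0.387), RR gives ψ = 0.128, H_out = 3.528 kJ/mol
Linear interpolation between T = 329.9 (H_out = 3.528) and T = 331.5 (H_out = 5.158) on hF = 3.934 gives T ≈ 330.3 K, at which ψ = 0.14.

T = 330.3 K, V/F = 0.14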